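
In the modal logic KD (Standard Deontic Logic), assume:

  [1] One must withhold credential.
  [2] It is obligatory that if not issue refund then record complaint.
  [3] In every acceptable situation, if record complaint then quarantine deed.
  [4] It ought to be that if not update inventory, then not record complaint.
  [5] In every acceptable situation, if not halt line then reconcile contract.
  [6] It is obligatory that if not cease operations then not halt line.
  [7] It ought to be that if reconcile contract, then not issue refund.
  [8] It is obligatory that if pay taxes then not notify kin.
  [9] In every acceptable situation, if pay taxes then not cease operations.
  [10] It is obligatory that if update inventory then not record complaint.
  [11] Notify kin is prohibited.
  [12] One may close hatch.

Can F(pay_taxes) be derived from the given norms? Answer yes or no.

Yes

Premises 10 and 4 are O(update_inventory → ¬record_complaint) and O(¬update_inventory → ¬record_complaint); every ideal world satisfies update_inventory or ¬update_inventory, so in either case ¬record_complaint holds — hence O(¬record_complaint).
Premise 2 is O(¬issue_refund → record_complaint); contrapositively O(¬record_complaint → issue_refund). Since O(¬record_complaint) holds, K gives O(issue_refund).
The contrapositive of premise 7 (O(reconcile_contract → ¬issue_refund)) is O(issue_refund → ¬reconcile_contract), and O(issue_refund) is already established, so O(¬reconcile_contract).
Premise 5, O(¬halt_line → reconcile_contract), contraposes to O(¬reconcile_contract → halt_line); with O(¬reconcile_contract) we get O(halt_line).
The contrapositive of premise 6 (O(¬cease_operations → ¬halt_line)) is O(halt_line → cease_operations), and O(halt_line) is already established, so O(cease_operations).
The contrapositive of premise 9 (O(pay_taxes → ¬cease_operations)) is O(cease_operations → ¬pay_taxes), and O(cease_operations) is already established, so O(¬pay_taxes).
Premises 1, 3, 8, 11, 12 do not contribute to this derivation.
So O(¬pay_taxes) holds, i.e. F(pay_taxes). The claim follows.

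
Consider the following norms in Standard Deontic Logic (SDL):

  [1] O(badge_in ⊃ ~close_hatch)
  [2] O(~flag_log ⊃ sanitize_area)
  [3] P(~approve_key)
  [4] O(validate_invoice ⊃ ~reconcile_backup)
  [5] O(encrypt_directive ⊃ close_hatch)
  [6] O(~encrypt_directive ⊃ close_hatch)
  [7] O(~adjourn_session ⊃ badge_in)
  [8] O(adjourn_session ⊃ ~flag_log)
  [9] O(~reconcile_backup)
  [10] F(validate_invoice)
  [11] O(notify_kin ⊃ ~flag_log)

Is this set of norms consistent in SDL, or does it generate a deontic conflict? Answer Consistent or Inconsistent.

Consistent

Premise 4 is O(validate_invoice ⊃ ~reconcile_backup); even if O(~reconcile_backup) held, inferring O(validate_invoice) would be affirming the consequent — invalid.
So O(validate_invoice) is not derivable, and the apparent clash with O(~validate_invoice) does not arise.
A world satisfying every obligation exists (e.g. adjourn_session=true, approve_key=false, badge_in=false, close_hatch=true, encrypt_directive=false, flag_log=false, notify_kin=false, reconcile_backup=false, sanitize_area=true, validate_invoice=false); no atom is both obligatory and forbidden, so the set is consistent.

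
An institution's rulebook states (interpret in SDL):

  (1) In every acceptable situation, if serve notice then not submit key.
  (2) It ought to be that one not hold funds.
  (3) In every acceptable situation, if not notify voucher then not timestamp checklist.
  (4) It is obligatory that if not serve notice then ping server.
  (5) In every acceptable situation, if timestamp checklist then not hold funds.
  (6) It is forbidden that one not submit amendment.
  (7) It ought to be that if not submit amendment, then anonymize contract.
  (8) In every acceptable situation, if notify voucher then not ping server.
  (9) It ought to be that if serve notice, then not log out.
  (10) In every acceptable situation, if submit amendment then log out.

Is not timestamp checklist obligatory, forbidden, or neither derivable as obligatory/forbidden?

Premise 6, F(¬submit_amendment), is equivalent to O(submit_amendment).
Applying K to premise 10 (O(submit_amendment → log_out)) and O(submit_amendment) yields O(log_out).
Premise 9 is O(serve_notice → ¬log_out); contrapositively O(log_out → ¬serve_notice). Since O(log_out) holds, K gives O(¬serve_notice).
From O(¬serve_notice) and premise 4, O(¬serve_notice → ping_server), we obtain O(ping_server).
Premise 8 is O(notify_voucher → ¬ping_server); contrapositively O(ping_server → ¬notify_voucher). Since O(ping_server) holds, K gives O(¬notify_voucher).
Premise 3 is O(¬notify_voucher → ¬timestamp_checklist); since O(¬notify_voucher), deontic closure gives O(¬timestamp_checklist).
Premises 1, 2, 5, 7 do not contribute to this derivation.
Hence ¬timestamp_checklist is obligatory.

Obligatory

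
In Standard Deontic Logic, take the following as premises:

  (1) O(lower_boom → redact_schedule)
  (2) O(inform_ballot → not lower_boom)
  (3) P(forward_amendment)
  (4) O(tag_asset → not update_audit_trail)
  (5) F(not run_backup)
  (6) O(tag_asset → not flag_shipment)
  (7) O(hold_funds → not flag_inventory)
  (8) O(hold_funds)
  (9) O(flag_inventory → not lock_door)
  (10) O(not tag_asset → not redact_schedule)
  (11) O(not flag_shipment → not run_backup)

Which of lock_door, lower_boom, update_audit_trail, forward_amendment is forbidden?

Premise 5, F(not run_backup), is equivalent to O(run_backup).
Premise 11, O(not flag_shipment → not run_backup), contraposes to O(run_backup → flag_shipment); with O(run_backup) we get O(flag_shipment).
Premise 6 is O(tag_asset → not flag_shipment); contrapositively O(flag_shipment → not tag_asset). Since O(flag_shipment) holds, K gives O(not tag_asset).
With premise 10, O(not tag_asset → not redact_schedule), the K-axiom yields O(not redact_schedule).
The contrapositive of premise 1 (O(lower_boom → redact_schedule)) is O(not redact_schedule → not lower_boom), and O(not redact_schedule) is already established, so O(not lower_boom).
So O(not lower_boom) holds, i.e. lower_boom is forbidden. None of the other listed options is forbidden under the premises.

lower_boom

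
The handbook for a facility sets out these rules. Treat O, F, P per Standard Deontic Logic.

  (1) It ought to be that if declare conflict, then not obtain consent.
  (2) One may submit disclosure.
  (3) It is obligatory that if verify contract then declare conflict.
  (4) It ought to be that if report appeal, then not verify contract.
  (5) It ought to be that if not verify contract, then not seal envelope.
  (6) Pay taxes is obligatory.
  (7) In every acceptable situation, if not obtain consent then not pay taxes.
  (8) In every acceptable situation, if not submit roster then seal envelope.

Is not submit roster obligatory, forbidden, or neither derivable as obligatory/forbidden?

From premise 6 we have O(pay_taxes).
Premise 7 is O(¬obtain_consent → ¬pay_taxes); contrapositively O(pay_taxes → obtain_consent). Since O(pay_taxes) holds, K gives O(obtain_consent).
Premise 1, O(declare_conflict → ¬obtain_consent), contraposes to O(obtain_consent → ¬declare_conflict); with O(obtain_consent) we get O(¬declare_conflict).
Premise 3, O(verify_contract → declare_conflict), contraposes to O(¬declare_conflict → ¬verify_contract); with O(¬declare_conflict) we get O(¬verify_contract).
From O(¬verify_contract) and premise 5, O(¬verify_contract → ¬seal_envelope), we obtain O(¬seal_envelope).
Premise 8 is O(¬submit_roster → seal_envelope); contrapositively O(¬seal_envelope → submit_roster). Since O(¬seal_envelope) holds, K gives O(submit_roster).
Premises 2, 4 do not contribute to this derivation.
Thus O(submit_roster), which is F(¬submit_roster): ¬submit_roster is forbidden.

Forbidden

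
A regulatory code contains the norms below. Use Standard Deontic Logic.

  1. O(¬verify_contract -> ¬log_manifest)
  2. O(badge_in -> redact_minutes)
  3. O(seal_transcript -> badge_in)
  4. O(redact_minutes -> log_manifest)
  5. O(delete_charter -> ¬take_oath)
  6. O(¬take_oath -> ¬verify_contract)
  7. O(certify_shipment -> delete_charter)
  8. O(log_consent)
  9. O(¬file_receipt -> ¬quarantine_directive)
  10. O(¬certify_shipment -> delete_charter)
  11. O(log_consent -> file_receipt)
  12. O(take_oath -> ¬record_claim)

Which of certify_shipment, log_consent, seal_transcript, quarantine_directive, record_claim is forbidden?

seal_transcript

By case analysis on certify_shipment: premise 7 gives O(certify_shipment -> delete_charter) and premise 10 gives O(¬certify_shipment -> delete_charter), so O(delete_charter) either way.
Applying K to premise 5 (O(delete_charter -> ¬take_oath)) and O(delete_charter) yields O(¬take_oath).
Applying K to premise 6 (O(¬take_oath -> ¬verify_contract)) and O(¬take_oath) yields O(¬verify_contract).
From O(¬verify_contract) and premise 1, O(¬verify_contract -> ¬log_manifest), we obtain O(¬log_manifest).
The contrapositive of premise 4 (O(redact_minutes -> log_manifest)) is O(¬log_manifest -> ¬redact_minutes), and O(¬log_manifest) is already established, so O(¬redact_minutes).
Premise 2, O(badge_in -> redact_minutes), contraposes to O(¬redact_minutes -> ¬badge_in); with O(¬redact_minutes) we get O(¬badge_in).
Premise 3, O(seal_transcript -> badge_in), contraposes to O(¬badge_in -> ¬seal_transcript); with O(¬badge_in) we get O(¬seal_transcript).
So O(¬seal_transcript) holds, i.e. seal_transcript is forbidden. None of the other listed options is forbidden under the premises.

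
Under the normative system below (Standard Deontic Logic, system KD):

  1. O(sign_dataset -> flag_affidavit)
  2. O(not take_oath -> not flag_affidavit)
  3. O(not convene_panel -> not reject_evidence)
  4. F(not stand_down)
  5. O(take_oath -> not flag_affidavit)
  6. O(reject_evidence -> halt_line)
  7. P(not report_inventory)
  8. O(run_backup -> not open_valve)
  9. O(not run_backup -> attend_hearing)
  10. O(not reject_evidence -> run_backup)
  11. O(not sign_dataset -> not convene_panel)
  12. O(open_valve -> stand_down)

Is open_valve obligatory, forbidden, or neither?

Premises 5 and 2 cover both cases: O(take_oath -> not flag_affidavit) and O(not take_oath -> not flag_affidavit). Since take_oath ∨ not take_oath is a tautology, O(not flag_affidavit) follows.
The contrapositive of premise 1 (O(sign_dataset -> flag_affidavit)) is O(not flag_affidavit -> not sign_dataset), and O(not flag_affidavit) is already established, so O(not sign_dataset).
From O(not sign_dataset) and premise 11, O(not sign_dataset -> not convene_panel), we obtain O(not convene_panel).
From O(not convene_panel) and premise 3, O(not convene_panel -> not reject_evidence), we obtain O(not reject_evidence).
From O(not reject_evidence) and premise 10, O(not reject_evidence -> run_backup), we obtain O(run_backup).
Premise 8 is O(run_backup -> not open_valve); since O(run_backup), deontic closure gives O(not open_valve).
Premises 4, 6, 7, 9, 12 do not contribute to this derivation.
Thus O(not open_valve), which is F(open_valve): open_valve is forbidden.

Forbidden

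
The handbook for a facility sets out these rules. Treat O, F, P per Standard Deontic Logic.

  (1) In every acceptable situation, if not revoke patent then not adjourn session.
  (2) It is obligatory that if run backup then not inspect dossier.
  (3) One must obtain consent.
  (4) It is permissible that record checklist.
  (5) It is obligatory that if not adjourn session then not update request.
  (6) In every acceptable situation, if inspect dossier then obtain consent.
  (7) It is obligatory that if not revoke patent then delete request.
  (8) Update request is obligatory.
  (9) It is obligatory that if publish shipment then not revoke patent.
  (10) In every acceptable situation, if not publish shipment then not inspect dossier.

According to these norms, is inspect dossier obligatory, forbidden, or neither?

Forbidden

Premise 8 states O(update_request) outright.
Premise 5, O(¬adjourn_session → ¬update_request), contraposes to O(update_request → adjourn_session); with O(update_request) we get O(adjourn_session).
The contrapositive of premise 1 (O(¬revoke_patent → ¬adjourn_session)) is O(adjourn_session → revoke_patent), and O(adjourn_session) is already established, so O(revoke_patent).
Premise 9 is O(publish_shipment → ¬revoke_patent); contrapositively O(revoke_patent → ¬publish_shipment). Since O(revoke_patent) holds, K gives O(¬publish_shipment).
From O(¬publish_shipment) and premise 10, O(¬publish_shipment → ¬inspect_dossier), we obtain O(¬inspect_dossier).
Premises 2, 3, 4, 6, 7 do not contribute to this derivation.
Thus O(¬inspect_dossier), which is F(inspect_dossier): inspect_dossier is forbidden.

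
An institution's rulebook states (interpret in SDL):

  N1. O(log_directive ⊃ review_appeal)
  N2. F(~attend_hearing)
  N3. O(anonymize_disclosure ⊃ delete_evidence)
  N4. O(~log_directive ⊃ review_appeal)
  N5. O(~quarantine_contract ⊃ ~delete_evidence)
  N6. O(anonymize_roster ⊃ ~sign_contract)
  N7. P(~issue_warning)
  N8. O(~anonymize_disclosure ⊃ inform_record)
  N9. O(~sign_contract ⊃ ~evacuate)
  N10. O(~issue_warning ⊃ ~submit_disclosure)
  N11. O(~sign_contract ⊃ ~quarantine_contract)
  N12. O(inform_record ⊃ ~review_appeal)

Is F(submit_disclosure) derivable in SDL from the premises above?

No

Premise 10 is O(~issue_warning ⊃ ~submit_disclosure), but O(~issue_warning) is not derivable from the premises (the permission P(~issue_warning) asserts only ~O(issue_warning), not O(~issue_warning)), so it does not yield O(~submit_disclosure).
No other premise forces O(~submit_disclosure). An ideal world satisfying every premise can still have submit_disclosure true, so F(submit_disclosure) is not derivable.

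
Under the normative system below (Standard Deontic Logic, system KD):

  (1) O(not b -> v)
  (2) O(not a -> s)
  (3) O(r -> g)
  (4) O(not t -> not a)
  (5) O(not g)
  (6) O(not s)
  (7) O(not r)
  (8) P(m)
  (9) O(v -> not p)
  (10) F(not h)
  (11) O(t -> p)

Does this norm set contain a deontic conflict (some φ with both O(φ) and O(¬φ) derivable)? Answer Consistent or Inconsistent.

Premise 3 is O(r -> g), but O(r) is not derivable from the premises, so it does not yield O(g).
So O(g) is not derivable, and the apparent clash with O(not g) does not arise.
A world satisfying every obligation exists (e.g. a=true, b=true, g=false, h=true, m=false, p=true, r=false, s=false, t=true, v=false); no atom is both obligatory and forbidden, so the set is consistent.

Consistent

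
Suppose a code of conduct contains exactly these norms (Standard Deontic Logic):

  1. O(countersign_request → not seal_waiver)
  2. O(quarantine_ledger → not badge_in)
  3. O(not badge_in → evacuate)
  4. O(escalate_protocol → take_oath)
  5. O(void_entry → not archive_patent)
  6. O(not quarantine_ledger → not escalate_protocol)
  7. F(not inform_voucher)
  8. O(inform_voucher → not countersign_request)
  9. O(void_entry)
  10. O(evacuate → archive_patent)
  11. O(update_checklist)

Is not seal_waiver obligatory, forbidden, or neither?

Premise 1 is O(countersign_request → not seal_waiver), but O(countersign_request) is not derivable from the premises, so it does not yield O(not seal_waiver).
No premise or chain of K-axiom applications forces O(not seal_waiver), and none forces O(seal_waiver). So not seal_waiver is neither obligatory nor forbidden under these norms.

Neither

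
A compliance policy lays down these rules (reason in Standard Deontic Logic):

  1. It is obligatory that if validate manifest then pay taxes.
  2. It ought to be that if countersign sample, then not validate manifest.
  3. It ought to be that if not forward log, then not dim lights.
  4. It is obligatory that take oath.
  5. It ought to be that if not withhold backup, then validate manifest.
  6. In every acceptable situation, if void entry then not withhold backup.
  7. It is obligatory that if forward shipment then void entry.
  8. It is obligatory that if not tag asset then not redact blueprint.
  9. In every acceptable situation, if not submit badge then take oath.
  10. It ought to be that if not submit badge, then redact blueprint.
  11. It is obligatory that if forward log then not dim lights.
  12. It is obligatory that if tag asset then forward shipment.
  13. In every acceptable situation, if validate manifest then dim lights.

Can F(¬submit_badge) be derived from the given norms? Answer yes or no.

Premises 11 and 3 cover both cases: O(forward_log → ¬dim_lights) and O(¬forward_log → ¬dim_lights). Since forward_log ∨ ¬forward_log is a tautology, O(¬dim_lights) follows.
Premise 13 is O(validate_manifest → dim_lights); contrapositively O(¬dim_lights → ¬validate_manifest). Since O(¬dim_lights) holds, K gives O(¬validate_manifest).
The contrapositive of premise 5 (O(¬withhold_backup → validate_manifest)) is O(¬validate_manifest → withhold_backup), and O(¬validate_manifest) is already established, so O(withhold_backup).
Premise 6, O(void_entry → ¬withhold_backup), contraposes to O(withhold_backup → ¬void_entry); with O(withhold_backup) we get O(¬void_entry).
Premise 7, O(forward_shipment → void_entry), contraposes to O(¬void_entry → ¬forward_shipment); with O(¬void_entry) we get O(¬forward_shipment).
Premise 12 is O(tag_asset → forward_shipment); contrapositively O(¬forward_shipment → ¬tag_asset). Since O(¬forward_shipment) holds, K gives O(¬tag_asset).
Applying K to premise 8 (O(¬tag_asset → ¬redact_blueprint)) and O(¬tag_asset) yields O(¬redact_blueprint).
Premise 10 is O(¬submit_badge → redact_blueprint); contrapositively O(¬redact_blueprint → submit_badge). Since O(¬redact_blueprint) holds, K gives O(submit_badge).
Premises 1, 2, 4, 9 do not contribute to this derivation.
So O(submit_badge) holds, i.e. F(¬submit_badge). The claim follows.

Yes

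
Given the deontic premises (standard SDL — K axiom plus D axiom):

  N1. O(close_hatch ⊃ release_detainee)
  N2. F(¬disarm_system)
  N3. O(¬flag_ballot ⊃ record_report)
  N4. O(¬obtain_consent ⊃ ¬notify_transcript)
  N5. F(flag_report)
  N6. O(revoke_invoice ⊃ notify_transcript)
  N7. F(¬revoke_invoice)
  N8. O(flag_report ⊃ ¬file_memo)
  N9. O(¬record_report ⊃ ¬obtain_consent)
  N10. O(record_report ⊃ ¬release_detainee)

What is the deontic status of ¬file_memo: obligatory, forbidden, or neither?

Premise 8 is O(flag_report ⊃ ¬file_memo), but O(flag_report) is not derivable from the premises, so it does not yield O(¬file_memo).
No premise or chain of K-axiom applications forces O(¬file_memo), and none forces O(file_memo). So ¬file_memo is neither obligatory nor forbidden under these norms.

Neither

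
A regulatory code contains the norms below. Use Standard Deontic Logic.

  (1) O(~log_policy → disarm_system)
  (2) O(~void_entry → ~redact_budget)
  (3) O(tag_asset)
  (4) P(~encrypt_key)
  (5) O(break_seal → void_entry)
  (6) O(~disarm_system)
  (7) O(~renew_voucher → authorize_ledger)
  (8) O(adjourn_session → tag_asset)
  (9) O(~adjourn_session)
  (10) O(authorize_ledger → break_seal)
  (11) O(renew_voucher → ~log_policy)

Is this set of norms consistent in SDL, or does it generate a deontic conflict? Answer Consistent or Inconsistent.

Premise 8 is O(adjourn_session → tag_asset); even if O(tag_asset) held, inferring O(adjourn_session) would be affirming the consequent — invalid.
So O(adjourn_session) is not derivable, and the apparent clash with O(~adjourn_session) does not arise.
A world satisfying every obligation exists (e.g. adjourn_session=false, authorize_ledger=true, break_seal=true, disarm_system=false, encrypt_key=false, log_policy=true, redact_budget=false, renew_voucher=false, tag_asset=true, void_entry=true); no atom is both obligatory and forbidden, so the set is consistent.

Consistent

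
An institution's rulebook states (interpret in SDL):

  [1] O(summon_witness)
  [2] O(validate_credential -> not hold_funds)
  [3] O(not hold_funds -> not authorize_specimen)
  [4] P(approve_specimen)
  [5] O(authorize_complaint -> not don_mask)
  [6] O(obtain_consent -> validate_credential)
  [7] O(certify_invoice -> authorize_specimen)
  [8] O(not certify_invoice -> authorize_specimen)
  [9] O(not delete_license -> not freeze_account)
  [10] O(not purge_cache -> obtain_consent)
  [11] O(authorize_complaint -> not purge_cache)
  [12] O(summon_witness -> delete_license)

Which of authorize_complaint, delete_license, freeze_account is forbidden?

authorize_complaint

By case analysis on certify_invoice: premise 7 gives O(certify_invoice -> authorize_specimen) and premise 8 gives O(not certify_invoice -> authorize_specimen), so O(authorize_specimen) either way.
Premise 3, O(not hold_funds -> not authorize_specimen), contraposes to O(authorize_specimen -> hold_funds); with O(authorize_specimen) we get O(hold_funds).
The contrapositive of premise 2 (O(validate_credential -> not hold_funds)) is O(hold_funds -> not validate_credential), and O(hold_funds) is already established, so O(not validate_credential).
Premise 6, O(obtain_consent -> validate_credential), contraposes to O(not validate_credential -> not obtain_consent); with O(not validate_credential) we get O(not obtain_consent).
Premise 10, O(not purge_cache -> obtain_consent), contraposes to O(not obtain_consent -> purge_cache); with O(not obtain_consent) we get O(purge_cache).
Premise 11 is O(authorize_complaint -> not purge_cache); contrapositively O(purge_cache -> not authorize_complaint). Since O(purge_cache) holds, K gives O(not authorize_complaint).
So O(not authorize_complaint) holds, i.e. authorize_complaint is forbidden. None of the other listed options is forbidden under the premises.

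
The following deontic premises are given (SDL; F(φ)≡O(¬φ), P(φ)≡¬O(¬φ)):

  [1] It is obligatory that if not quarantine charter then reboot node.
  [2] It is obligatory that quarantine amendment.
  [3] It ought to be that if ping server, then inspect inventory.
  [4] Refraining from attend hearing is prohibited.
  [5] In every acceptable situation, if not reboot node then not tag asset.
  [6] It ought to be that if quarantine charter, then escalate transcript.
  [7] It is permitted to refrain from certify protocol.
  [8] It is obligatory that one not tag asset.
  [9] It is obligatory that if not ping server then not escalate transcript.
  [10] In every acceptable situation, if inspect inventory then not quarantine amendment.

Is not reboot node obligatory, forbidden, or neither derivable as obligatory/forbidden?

Forbidden

Premise 2 states O(quarantine_amendment) outright.
Premise 10 is O(inspect_inventory → ¬quarantine_amendment); contrapositively O(quarantine_amendment → ¬inspect_inventory). Since O(quarantine_amendment) holds, K gives O(¬inspect_inventory).
Premise 3, O(ping_server → inspect_inventory), contraposes to O(¬inspect_inventory → ¬ping_server); with O(¬inspect_inventory) we get O(¬ping_server).
From O(¬ping_server) and premise 9, O(¬ping_server → ¬escalate_transcript), we obtain O(¬escalate_transcript).
Premise 6, O(quarantine_charter → escalate_transcript), contraposes to O(¬escalate_transcript → ¬quarantine_charter); with O(¬escalate_transcript) we get O(¬quarantine_charter).
With premise 1, O(¬quarantine_charter → reboot_node), the K-axiom yields O(reboot_node).
Premises 4, 5, 7, 8 do not contribute to this derivation.
Thus O(reboot_node), which is F(¬reboot_node): ¬reboot_node is forbidden.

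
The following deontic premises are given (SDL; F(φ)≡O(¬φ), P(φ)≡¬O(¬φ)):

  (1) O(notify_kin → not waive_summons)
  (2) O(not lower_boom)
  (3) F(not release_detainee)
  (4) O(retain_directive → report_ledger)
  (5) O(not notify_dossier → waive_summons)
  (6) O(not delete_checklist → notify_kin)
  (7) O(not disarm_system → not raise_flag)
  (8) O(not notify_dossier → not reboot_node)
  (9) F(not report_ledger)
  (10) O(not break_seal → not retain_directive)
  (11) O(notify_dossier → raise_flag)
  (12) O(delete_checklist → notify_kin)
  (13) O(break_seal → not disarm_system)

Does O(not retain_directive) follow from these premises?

Premises 6 and 12 are O(not delete_checklist → notify_kin) and O(delete_checklist → notify_kin); every ideal world satisfies not delete_checklist or delete_checklist, so in either case notify_kin holds — hence O(notify_kin).
Premise 1 is O(notify_kin → not waive_summons); since O(notify_kin), deontic closure gives O(not waive_summons).
The contrapositive of premise 5 (O(not notify_dossier → waive_summons)) is O(not waive_summons → notify_dossier), and O(not waive_summons) is already established, so O(notify_dossier).
From O(notify_dossier) and premise 11, O(notify_dossier → raise_flag), we obtain O(raise_flag).
Premise 7 is O(not disarm_system → not raise_flag); contrapositively O(raise_flag → disarm_system). Since O(raise_flag) holds, K gives O(disarm_system).
The contrapositive of premise 13 (O(break_seal → not disarm_system)) is O(disarm_system → not break_seal), and O(disarm_system) is already established, so O(not break_seal).
From O(not break_seal) and premise 10, O(not break_seal → not retain_directive), we obtain O(not retain_directive).
Premises 2, 3, 4, 8, 9 do not contribute to this derivation.
So O(not retain_directive) follows.

Yes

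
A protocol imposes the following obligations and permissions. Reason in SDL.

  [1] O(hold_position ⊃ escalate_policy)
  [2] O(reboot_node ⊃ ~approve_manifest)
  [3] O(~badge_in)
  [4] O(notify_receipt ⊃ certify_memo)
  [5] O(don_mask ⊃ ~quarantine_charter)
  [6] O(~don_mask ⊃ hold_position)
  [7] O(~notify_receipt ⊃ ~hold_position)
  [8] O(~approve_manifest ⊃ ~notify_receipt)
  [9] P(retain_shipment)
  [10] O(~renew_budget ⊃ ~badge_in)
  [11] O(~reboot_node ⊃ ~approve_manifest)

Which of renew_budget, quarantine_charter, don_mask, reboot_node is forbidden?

quarantine_charter

By case analysis on reboot_node: premise 2 gives O(reboot_node ⊃ ~approve_manifest) and premise 11 gives O(~reboot_node ⊃ ~approve_manifest), so O(~approve_manifest) either way.
Applying K to premise 8 (O(~approve_manifest ⊃ ~notify_receipt)) and O(~approve_manifest) yields O(~notify_receipt).
With premise 7, O(~notify_receipt ⊃ ~hold_position), the K-axiom yields O(~hold_position).
The contrapositive of premise 6 (O(~don_mask ⊃ hold_position)) is O(~hold_position ⊃ don_mask), and O(~hold_position) is already established, so O(don_mask).
From O(don_mask) and premise 5, O(don_mask ⊃ ~quarantine_charter), we obtain O(~quarantine_charter).
So O(~quarantine_charter) holds, i.e. quarantine_charter is forbidden. None of the other listed options is forbidden under the premises.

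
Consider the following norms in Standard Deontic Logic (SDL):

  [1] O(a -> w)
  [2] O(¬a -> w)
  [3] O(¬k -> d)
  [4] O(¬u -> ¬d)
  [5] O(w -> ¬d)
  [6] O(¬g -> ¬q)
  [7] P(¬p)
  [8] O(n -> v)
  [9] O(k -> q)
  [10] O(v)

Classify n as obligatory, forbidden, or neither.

Neither

Premise 8 is O(n -> v); even if O(v) held, inferring O(n) would be affirming the consequent — invalid.
No premise or chain of K-axiom applications forces O(n), and none forces O(¬n). So n is neither obligatory nor forbidden under these norms.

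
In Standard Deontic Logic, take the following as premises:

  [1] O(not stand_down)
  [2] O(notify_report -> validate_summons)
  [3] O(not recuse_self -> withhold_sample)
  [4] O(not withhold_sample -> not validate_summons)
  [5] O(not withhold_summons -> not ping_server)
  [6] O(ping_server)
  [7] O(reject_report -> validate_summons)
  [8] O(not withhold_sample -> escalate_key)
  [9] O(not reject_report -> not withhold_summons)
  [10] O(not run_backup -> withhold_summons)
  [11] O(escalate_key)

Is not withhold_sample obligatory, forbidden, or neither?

Forbidden

Premise 6 states O(ping_server) outright.
The contrapositive of premise 5 (O(not withhold_summons -> not ping_server)) is O(ping_server -> withhold_summons), and O(ping_server) is already established, so O(withhold_summons).
The contrapositive of premise 9 (O(not reject_report -> not withhold_summons)) is O(withhold_summons -> reject_report), and O(withhold_summons) is already established, so O(reject_report).
Premise 7 is O(reject_report -> validate_summons); since O(reject_report), deontic closure gives O(validate_summons).
Premise 4, O(not withhold_sample -> not validate_summons), contraposes to O(validate_summons -> withhold_sample); with O(validate_summons) we get O(withhold_sample).
Premises 1, 2, 3, 8, 10, 11 do not contribute to this derivation.
Thus O(withhold_sample), which is F(not withhold_sample): not withhold_sample is forbidden.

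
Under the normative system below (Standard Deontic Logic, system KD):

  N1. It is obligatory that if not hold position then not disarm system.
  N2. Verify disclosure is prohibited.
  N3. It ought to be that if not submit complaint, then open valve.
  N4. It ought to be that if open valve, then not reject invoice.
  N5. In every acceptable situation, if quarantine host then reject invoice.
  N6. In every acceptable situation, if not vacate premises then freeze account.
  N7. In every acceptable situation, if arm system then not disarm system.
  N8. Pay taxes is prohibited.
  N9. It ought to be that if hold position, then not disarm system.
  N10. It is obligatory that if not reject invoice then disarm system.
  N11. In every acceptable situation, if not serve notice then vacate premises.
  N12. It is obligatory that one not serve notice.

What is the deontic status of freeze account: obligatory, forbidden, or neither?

Neither

Premise 6 is O(¬vacate_premises → freeze_account), but O(¬vacate_premises) is not derivable from the premises, so it does not yield O(freeze_account).
No premise or chain of K-axiom applications forces O(freeze_account), and none forces O(¬freeze_account). So freeze_account is neither obligatory nor forbidden under these norms.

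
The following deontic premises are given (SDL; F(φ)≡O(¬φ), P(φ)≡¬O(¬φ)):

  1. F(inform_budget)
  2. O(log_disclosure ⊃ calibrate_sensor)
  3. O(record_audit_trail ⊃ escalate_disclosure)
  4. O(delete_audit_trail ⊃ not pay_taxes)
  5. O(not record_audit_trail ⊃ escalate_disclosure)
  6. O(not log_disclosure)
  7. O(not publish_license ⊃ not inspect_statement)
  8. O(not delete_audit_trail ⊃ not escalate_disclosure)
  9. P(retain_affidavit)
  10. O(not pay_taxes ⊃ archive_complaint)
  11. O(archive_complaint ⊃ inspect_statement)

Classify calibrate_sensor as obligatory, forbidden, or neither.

Neither

Premise 2 is O(log_disclosure ⊃ calibrate_sensor), but O(log_disclosure) is not derivable from the premises, so it does not yield O(calibrate_sensor).
No premise or chain of K-axiom applications forces O(calibrate_sensor), and none forces O(not calibrate_sensor). So calibrate_sensor is neither obligatory nor forbidden under these norms.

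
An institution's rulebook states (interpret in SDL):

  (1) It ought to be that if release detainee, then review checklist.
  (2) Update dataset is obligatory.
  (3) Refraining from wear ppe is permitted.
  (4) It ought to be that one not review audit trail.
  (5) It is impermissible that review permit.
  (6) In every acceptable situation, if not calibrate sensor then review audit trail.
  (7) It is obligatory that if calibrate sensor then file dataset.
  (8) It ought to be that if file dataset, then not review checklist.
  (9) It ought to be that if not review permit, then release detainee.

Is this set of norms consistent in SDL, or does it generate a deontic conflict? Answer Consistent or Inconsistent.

Premise 5, F(review_permit), is equivalent to O(¬review_permit).
Premise 9 is O(¬review_permit → release_detainee); since O(¬review_permit), deontic closure gives O(release_detainee).
Premise 1 is O(release_detainee → review_checklist); since O(release_detainee), deontic closure gives O(review_checklist).
Premise 8, O(file_dataset → ¬review_checklist), contraposes to O(review_checklist → ¬file_dataset); with O(review_checklist) we get O(¬file_dataset).
Premise 7, O(calibrate_sensor → file_dataset), contraposes to O(¬file_dataset → ¬calibrate_sensor); with O(¬file_dataset) we get O(¬calibrate_sensor).
From O(¬calibrate_sensor) and premise 6, O(¬calibrate_sensor → review_audit_trail), we obtain O(review_audit_trail).
However, premise 4 gives O(¬review_audit_trail).
We now have both O(review_audit_trail) and O(¬review_audit_trail) — review_audit_trail is simultaneously obligatory and forbidden, violating the D-axiom.

Inconsistent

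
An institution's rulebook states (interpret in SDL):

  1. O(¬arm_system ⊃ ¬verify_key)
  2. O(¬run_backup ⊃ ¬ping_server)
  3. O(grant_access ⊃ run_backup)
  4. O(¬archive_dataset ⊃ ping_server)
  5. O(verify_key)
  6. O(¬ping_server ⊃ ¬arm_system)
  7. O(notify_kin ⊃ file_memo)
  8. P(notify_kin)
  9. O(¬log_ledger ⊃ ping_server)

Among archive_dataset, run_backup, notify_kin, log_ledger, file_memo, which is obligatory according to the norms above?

Premise 5 gives O(verify_key).
Premise 1 is O(¬arm_system ⊃ ¬verify_key); contrapositively O(verify_key ⊃ arm_system). Since O(verify_key) holds, K gives O(arm_system).
The contrapositive of premise 6 (O(¬ping_server ⊃ ¬arm_system)) is O(arm_system ⊃ ping_server), and O(arm_system) is already established, so O(ping_server).
Premise 2, O(¬run_backup ⊃ ¬ping_server), contraposes to O(ping_server ⊃ run_backup); with O(ping_server) we get O(run_backup).
So O(run_backup) holds — run_backup is obligatory. None of the other listed options is made obligatory by any chain of premises.

run_backup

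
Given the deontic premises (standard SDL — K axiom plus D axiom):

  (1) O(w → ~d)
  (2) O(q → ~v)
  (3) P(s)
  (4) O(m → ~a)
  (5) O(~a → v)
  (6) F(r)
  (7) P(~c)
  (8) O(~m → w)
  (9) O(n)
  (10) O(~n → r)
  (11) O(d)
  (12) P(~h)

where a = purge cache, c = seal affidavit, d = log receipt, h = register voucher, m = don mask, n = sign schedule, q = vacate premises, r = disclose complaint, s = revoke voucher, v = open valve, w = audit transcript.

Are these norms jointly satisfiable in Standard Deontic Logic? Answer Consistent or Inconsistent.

Consistent

Premise 10 is O(~n → r), but O(~n) is not derivable from the premises, so it does not yield O(r).
So O(r) is not derivable, and the apparent clash with O(~r) does not arise.
A world satisfying every obligation exists (e.g. a=false, c=false, d=true, h=false, m=true, n=true, q=false, r=false, s=false, v=true, w=false); no atom is both obligatory and forbidden, so the set is consistent.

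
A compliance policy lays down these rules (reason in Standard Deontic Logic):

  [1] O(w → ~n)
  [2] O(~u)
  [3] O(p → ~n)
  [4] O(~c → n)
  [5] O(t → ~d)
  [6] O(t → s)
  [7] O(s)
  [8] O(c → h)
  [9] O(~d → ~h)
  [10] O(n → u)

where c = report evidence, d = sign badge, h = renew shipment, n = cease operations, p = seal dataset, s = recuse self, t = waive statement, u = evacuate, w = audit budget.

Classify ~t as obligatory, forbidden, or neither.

Premise 2 states O(~u) outright.
The contrapositive of premise 10 (O(n → u)) is O(~u → ~n), and O(~u) is already established, so O(~n).
The contrapositive of premise 4 (O(~c → n)) is O(~n → c), and O(~n) is already established, so O(c).
From O(c) and premise 8, O(c → h), we obtain O(h).
The contrapositive of premise 9 (O(~d → ~h)) is O(h → d), and O(h) is already established, so O(d).
Premise 5 is O(t → ~d); contrapositively O(d → ~t). Since O(d) holds, K gives O(~t).
Premises 1, 3, 6, 7 do not contribute to this derivation.
Hence ~t is obligatory.

Obligatory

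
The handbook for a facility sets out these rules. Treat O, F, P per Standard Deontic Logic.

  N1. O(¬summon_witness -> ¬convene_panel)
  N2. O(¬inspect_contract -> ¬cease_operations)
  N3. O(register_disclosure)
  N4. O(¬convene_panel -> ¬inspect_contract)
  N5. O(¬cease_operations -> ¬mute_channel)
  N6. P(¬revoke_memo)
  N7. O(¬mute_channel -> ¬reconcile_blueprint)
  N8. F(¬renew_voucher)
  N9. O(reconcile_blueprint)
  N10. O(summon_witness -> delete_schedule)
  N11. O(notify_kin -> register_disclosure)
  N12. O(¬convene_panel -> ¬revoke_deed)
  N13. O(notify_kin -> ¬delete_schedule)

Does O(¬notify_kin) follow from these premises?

From premise 9 we have O(reconcile_blueprint).
Premise 7 is O(¬mute_channel -> ¬reconcile_blueprint); contrapositively O(reconcile_blueprint -> mute_channel). Since O(reconcile_blueprint) holds, K gives O(mute_channel).
Premise 5 is O(¬cease_operations -> ¬mute_channel); contrapositively O(mute_channel -> cease_operations). Since O(mute_channel) holds, K gives O(cease_operations).
Premise 2, O(¬inspect_contract -> ¬cease_operations), contraposes to O(cease_operations -> inspect_contract); with O(cease_operations) we get O(inspect_contract).
The contrapositive of premise 4 (O(¬convene_panel -> ¬inspect_contract)) is O(inspect_contract -> convene_panel), and O(inspect_contract) is already established, so O(convene_panel).
Premise 1, O(¬summon_witness -> ¬convene_panel), contraposes to O(convene_panel -> summon_witness); with O(convene_panel) we get O(summon_witness).
Premise 10 is O(summon_witness -> delete_schedule); since O(summon_witness), deontic closure gives O(delete_schedule).
Premise 13, O(notify_kin -> ¬delete_schedule), contraposes to O(delete_schedule -> ¬notify_kin); with O(delete_schedule) we get O(¬notify_kin).
Premises 3, 6, 8, 11, 12 do not contribute to this derivation.
So O(¬notify_kin) follows.

Yes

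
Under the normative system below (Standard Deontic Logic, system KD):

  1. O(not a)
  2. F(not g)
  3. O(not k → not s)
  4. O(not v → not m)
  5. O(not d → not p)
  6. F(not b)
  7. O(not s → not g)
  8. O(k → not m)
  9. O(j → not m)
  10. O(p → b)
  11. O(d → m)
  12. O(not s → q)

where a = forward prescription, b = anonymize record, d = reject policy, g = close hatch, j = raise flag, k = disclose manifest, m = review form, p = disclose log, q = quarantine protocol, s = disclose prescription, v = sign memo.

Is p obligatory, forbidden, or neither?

F(not g) at premise 2 means O(g).
Premise 7 is O(not s → not g); contrapositively O(g → s). Since O(g) holds, K gives O(s).
Premise 3, O(not k → not s), contraposes to O(s → k); with O(s) we get O(k).
Premise 8 is O(k → not m); since O(k), deontic closure gives O(not m).
Premise 11, O(d → m), contraposes to O(not m → not d); with O(not m) we get O(not d).
Applying K to premise 5 (O(not d → not p)) and O(not d) yields O(not p).
Premises 1, 4, 6, 9, 10, 12 do not contribute to this derivation.
Thus O(not p), which is F(p): p is forbidden.

Forbidden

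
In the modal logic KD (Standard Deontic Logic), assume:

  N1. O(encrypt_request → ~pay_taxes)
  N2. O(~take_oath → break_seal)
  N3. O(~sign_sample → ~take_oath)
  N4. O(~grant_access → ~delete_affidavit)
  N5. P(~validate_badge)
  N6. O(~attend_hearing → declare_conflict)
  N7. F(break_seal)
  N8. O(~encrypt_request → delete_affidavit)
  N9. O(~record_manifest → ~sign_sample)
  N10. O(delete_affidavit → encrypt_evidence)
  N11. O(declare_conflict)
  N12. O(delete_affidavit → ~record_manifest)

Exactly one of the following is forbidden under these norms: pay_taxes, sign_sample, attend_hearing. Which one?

pay_taxes

Premise 7, F(break_seal), is equivalent to O(~break_seal).
Premise 2, O(~take_oath → break_seal), contraposes to O(~break_seal → take_oath); with O(~break_seal) we get O(take_oath).
The contrapositive of premise 3 (O(~sign_sample → ~take_oath)) is O(take_oath → sign_sample), and O(take_oath) is already established, so O(sign_sample).
Premise 9, O(~record_manifest → ~sign_sample), contraposes to O(sign_sample → record_manifest); with O(sign_sample) we get O(record_manifest).
The contrapositive of premise 12 (O(delete_affidavit → ~record_manifest)) is O(record_manifest → ~delete_affidavit), and O(record_manifest) is already established, so O(~delete_affidavit).
The contrapositive of premise 8 (O(~encrypt_request → delete_affidavit)) is O(~delete_affidavit → encrypt_request), and O(~delete_affidavit) is already established, so O(encrypt_request).
From O(encrypt_request) and premise 1, O(encrypt_request → ~pay_taxes), we obtain O(~pay_taxes).
So O(~pay_taxes) holds, i.e. pay_taxes is forbidden. None of the other listed options is forbidden under the premises.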